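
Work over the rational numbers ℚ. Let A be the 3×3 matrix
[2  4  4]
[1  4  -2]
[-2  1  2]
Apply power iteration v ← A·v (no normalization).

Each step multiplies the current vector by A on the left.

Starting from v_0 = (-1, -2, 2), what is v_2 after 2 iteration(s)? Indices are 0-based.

v_0 = (-1, -2, 2).
v_1 = A·v_0 = (-2, -13, 4).
v_2 = A·v_1 = (-40, -62, -1).

v_2 = (-40, -62, -1)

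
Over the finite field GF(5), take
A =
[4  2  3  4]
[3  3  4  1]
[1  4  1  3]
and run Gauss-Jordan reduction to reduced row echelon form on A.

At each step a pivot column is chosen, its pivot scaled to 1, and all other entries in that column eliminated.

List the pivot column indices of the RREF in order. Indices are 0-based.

step 1: normalize row 0 (÷4) = (1, 3, 2, 1)
  row 1: subtract 3×row0 = (0, 4, 3, 3)
  row 2: subtract 1×row0 = (0, 1, 4, 2)
step 2: normalize row 1 (÷4) = (0, 1, 2, 2)
  row 0: subtract 3×row1 = (1, 0, 1, 0)
  row 2: subtract 1×row1 = (0, 0, 2, 0)
step 3: normalize row 2 (÷2) = (0, 0, 1, 0)
  row 0: subtract 1×row2 = (1, 0, 0, 0)
  row 1: subtract 2×row2 = (0, 1, 0, 2)

pivot columns: 0, 1, 2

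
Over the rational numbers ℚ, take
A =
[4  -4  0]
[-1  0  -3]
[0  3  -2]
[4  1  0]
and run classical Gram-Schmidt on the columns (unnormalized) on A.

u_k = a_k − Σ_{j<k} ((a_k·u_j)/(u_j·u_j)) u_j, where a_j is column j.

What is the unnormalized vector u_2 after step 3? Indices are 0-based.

Step 1: u_0 = a_0 = (4, -1, 0, 4).
Step 2: u_1 = a_1 − (-4/11)·u_0 = (-28/11, -4/11, 3, 27/11).
Step 3: u_2 = a_2 − (1/11)·u_0 − (-27/119)·u_1 = (-16/17, -356/119, -157/119, 23/119).

u_2 = (-16/17, -356/119, -157/119, 23/119)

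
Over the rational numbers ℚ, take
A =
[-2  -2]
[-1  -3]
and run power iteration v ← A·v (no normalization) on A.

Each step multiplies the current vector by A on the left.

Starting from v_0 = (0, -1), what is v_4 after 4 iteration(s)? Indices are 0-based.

v_0 = (0, -1).
v_1 = A·v_0 = (2, 3).
v_2 = A·v_1 = (-10, -11).
v_3 = A·v_2 = (42, 43).
v_4 = A·v_3 = (-170, -171).

v_4 = (-170, -171)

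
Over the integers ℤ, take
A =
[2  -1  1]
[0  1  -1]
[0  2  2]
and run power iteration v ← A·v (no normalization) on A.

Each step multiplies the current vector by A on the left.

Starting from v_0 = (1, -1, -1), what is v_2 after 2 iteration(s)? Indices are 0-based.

v_2 = (0, 4, -8)

v_0 = (1, -1, -1).
v_1 = A·v_0 = (2, 0, -4).
v_2 = A·v_1 = (0, 4, -8).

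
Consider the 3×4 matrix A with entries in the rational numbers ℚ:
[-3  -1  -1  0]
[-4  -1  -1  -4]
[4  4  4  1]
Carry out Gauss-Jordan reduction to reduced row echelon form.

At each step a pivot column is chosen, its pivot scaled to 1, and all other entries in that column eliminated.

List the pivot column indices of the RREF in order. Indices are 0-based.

pivot columns: 0, 1, 3

[1] R0 /= -3  ⇒  (1, 1/3, 1/3, 0)
     R1 -= -4·R0  ⇒  (0, 1/3, 1/3, -4)
     R2 -= 4·R0  ⇒  (0, 8/3, 8/3, 1)
[2] R1 /= 1/3  ⇒  (0, 1, 1, -12)
     R0 -= 1/3·R1  ⇒  (1, 0, 0, 4)
     R2 -= 8/3·R1  ⇒  (0, 0, 0, 33)
column 2 empty below row 2
[3] R2 /= 33  ⇒  (0, 0, 0, 1)
     R0 -= 4·R2  ⇒  (1, 0, 0, 0)
     R1 -= -12·R2  ⇒  (0, 1, 1, 0)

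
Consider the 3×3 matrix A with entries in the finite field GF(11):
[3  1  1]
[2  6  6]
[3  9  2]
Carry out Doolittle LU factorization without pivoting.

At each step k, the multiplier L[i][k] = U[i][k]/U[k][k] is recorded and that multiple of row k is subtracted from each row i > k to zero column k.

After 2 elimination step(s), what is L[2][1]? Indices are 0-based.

k=0: U[0][0]=3
  eliminate (1,0): mult=8, new row 1: (0, 9, 9); set L[1][0]=8
  eliminate (2,0): mult=1, new row 2: (0, 8, 1); set L[2][0]=1
k=1: U[1][1]=9
  eliminate (2,1): mult=7, new row 2: (0, 0, 4); set L[2][1]=7

L[2][1] = 7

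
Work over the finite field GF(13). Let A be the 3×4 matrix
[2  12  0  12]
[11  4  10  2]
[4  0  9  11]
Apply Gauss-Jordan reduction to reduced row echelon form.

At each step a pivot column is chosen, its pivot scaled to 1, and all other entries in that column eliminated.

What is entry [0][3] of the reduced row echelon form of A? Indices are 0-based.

M[0][3] = 2

pivot(0,0)=2: scale R0 → (1, 6, 0, 6)
  clear (1,0): R1 −= (11)R0 → (0, 3, 10, 1)
  clear (2,0): R2 −= (4)R0 → (0, 2, 9, 0)
pivot(1,1)=3: scale R1 → (0, 1, 12, 9)
  clear (0,1): R0 −= (6)R1 → (1, 0, 6, 4)
  clear (2,1): R2 −= (2)R1 → (0, 0, 11, 8)
pivot(2,2)=11: scale R2 → (0, 0, 1, 9)
  clear (0,2): R0 −= (6)R2 → (1, 0, 0, 2)
  clear (1,2): R1 −= (12)R2 → (0, 1, 0, 5)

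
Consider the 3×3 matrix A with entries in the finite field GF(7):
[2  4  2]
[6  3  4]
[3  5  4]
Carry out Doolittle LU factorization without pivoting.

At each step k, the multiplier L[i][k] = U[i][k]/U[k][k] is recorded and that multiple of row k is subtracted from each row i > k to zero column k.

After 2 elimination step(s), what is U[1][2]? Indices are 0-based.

U[1][2] = 5

k=0: U[0][0]=2
  eliminate (1,0): mult=3, new row 1: (0, 5, 5); set L[1][0]=3
  eliminate (2,0): mult=5, new row 2: (0, 6, 1); set L[2][0]=5
k=1: U[1][1]=5
  eliminate (2,1): mult=4, new row 2: (0, 0, 2); set L[2][1]=4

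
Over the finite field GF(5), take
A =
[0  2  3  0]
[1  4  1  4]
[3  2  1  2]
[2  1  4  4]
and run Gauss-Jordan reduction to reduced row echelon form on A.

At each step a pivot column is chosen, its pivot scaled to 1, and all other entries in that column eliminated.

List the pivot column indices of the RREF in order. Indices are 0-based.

[1] R0 <-> R1
[1] R0 /= 1  ⇒  (1, 4, 1, 4)
     R2 -= 3·R0  ⇒  (0, 0, 3, 0)
     R3 -= 2·R0  ⇒  (0, 3, 2, 1)
[2] R1 /= 2  ⇒  (0, 1, 4, 0)
     R0 -= 4·R1  ⇒  (1, 0, 0, 4)
     R3 -= 3·R1  ⇒  (0, 0, 0, 1)
[3] R2 /= 3  ⇒  (0, 0, 1, 0)
     R1 -= 4·R2  ⇒  (0, 1, 0, 0)
[4] R3 /= 1  ⇒  (0, 0, 0, 1)
     R0 -= 4·R3  ⇒  (1, 0, 0, 0)

pivot columns: 0, 1, 2, 3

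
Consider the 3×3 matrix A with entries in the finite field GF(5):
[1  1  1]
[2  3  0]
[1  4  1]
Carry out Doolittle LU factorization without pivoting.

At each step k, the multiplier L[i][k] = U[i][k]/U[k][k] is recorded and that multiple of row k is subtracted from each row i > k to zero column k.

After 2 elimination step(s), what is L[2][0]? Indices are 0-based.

L[2][0] = 1

k=0: U[0][0]=1
  eliminate (1,0): mult=2, new row 1: (0, 1, 3); set L[1][0]=2
  eliminate (2,0): mult=1, new row 2: (0, 3, 0); set L[2][0]=1
k=1: U[1][1]=1
  eliminate (2,1): mult=3, new row 2: (0, 0, 1); set L[2][1]=3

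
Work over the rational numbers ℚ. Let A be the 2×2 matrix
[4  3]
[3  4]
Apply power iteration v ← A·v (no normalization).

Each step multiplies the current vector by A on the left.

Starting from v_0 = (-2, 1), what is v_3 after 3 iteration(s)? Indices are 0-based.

v_3 = (-173, -170)

v_0 = (-2, 1).
v_1 = A·v_0 = (-5, -2).
v_2 = A·v_1 = (-26, -23).
v_3 = A·v_2 = (-173, -170).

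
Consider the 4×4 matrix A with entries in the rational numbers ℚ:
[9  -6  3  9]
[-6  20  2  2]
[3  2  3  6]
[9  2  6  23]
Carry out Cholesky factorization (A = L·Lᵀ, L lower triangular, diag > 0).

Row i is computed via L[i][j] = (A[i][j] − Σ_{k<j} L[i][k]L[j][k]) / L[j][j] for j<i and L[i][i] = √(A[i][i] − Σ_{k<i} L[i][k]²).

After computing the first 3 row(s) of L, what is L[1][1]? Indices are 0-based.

Step 1: L[0][0] = √(9) = 3.
  L[1][0] = (-6) / L[0][0] = -2.
Step 2: L[1][1] = √(16) = 4.
  L[2][0] = (3) / L[0][0] = 1.
  L[2][1] = (4) / L[1][1] = 1.
Step 3: L[2][2] = √(1) = 1.

L[1][1] = 4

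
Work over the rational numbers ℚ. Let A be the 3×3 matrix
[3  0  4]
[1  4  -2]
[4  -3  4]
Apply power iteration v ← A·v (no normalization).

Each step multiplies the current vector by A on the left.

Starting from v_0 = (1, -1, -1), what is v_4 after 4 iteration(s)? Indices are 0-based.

v_4 = (665, -383, 907)

v_0 = (1, -1, -1).
v_1 = A·v_0 = (-1, -1, 3).
v_2 = A·v_1 = (9, -11, 11).
v_3 = A·v_2 = (71, -57, 113).
v_4 = A·v_3 = (665, -383, 907).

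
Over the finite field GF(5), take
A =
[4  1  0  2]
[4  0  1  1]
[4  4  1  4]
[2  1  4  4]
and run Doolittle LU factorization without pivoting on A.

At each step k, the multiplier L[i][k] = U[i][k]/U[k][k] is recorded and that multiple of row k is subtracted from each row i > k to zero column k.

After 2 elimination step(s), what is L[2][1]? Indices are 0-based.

L[2][1] = 2

[col 0] pivot 4
  R1 -= 1*R0 → (0, 4, 1, 4)  (L[1][0] := 1)
  R2 -= 1*R0 → (0, 3, 1, 2)  (L[2][0] := 1)
  R3 -= 3*R0 → (0, 3, 4, 3)  (L[3][0] := 3)
[col 1] pivot 4
  R2 -= 2*R1 → (0, 0, 4, 4)  (L[2][1] := 2)
  R3 -= 2*R1 → (0, 0, 2, 0)  (L[3][1] := 2)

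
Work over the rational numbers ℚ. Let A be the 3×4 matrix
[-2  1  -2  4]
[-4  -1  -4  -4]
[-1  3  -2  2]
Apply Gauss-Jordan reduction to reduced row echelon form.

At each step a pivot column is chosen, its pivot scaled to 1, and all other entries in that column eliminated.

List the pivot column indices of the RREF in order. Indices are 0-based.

[1] R0 /= -2  ⇒  (1, -1/2, 1, -2)
     R1 -= -4·R0  ⇒  (0, -3, 0, -12)
     R2 -= -1·R0  ⇒  (0, 5/2, -1, 0)
[2] R1 /= -3  ⇒  (0, 1, 0, 4)
     R0 -= -1/2·R1  ⇒  (1, 0, 1, 0)
     R2 -= 5/2·R1  ⇒  (0, 0, -1, -10)
[3] R2 /= -1  ⇒  (0, 0, 1, 10)
     R0 -= 1·R2  ⇒  (1, 0, 0, -10)

pivot columns: 0, 1, 2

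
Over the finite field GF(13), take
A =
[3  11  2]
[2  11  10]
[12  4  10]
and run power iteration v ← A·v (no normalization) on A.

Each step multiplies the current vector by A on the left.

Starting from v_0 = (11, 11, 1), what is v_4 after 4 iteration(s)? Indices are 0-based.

v_0 = (11, 11, 1).
v_1 = A·v_0 = (0, 10, 4).
v_2 = A·v_1 = (1, 7, 2).
v_3 = A·v_2 = (6, 8, 8).
v_4 = A·v_3 = (5, 11, 2).

v_4 = (5, 11, 2)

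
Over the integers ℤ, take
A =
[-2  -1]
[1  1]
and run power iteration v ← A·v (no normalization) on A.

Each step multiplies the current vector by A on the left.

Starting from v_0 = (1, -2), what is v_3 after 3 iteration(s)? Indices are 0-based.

v_3 = (-1, 0)

v_0 = (1, -2).
v_1 = A·v_0 = (0, -1).
v_2 = A·v_1 = (1, -1).
v_3 = A·v_2 = (-1, 0).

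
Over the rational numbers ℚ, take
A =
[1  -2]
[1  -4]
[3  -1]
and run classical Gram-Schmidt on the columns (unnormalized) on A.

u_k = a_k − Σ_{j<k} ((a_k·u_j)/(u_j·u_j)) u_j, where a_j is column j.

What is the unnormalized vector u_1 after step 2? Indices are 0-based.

Step 1: u_0 = a_0 = (1, 1, 3).
Step 2: u_1 = a_1 − (-9/11)·u_0 = (-13/11, -35/11, 16/11).

u_1 = (-13/11, -35/11, 16/11)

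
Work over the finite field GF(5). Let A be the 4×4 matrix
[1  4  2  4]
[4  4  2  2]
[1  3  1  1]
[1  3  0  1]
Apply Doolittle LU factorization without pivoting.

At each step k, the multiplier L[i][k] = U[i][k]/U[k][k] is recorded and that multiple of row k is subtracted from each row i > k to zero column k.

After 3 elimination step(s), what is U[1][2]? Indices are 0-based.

k=0: U[0][0]=1
  eliminate (1,0): mult=4, new row 1: (0, 3, 4, 1); set L[1][0]=4
  eliminate (2,0): mult=1, new row 2: (0, 4, 4, 2); set L[2][0]=1
  eliminate (3,0): mult=1, new row 3: (0, 4, 3, 2); set L[3][0]=1
k=1: U[1][1]=3
  eliminate (2,1): mult=3, new row 2: (0, 0, 2, 4); set L[2][1]=3
  eliminate (3,1): mult=3, new row 3: (0, 0, 1, 4); set L[3][1]=3
k=2: U[2][2]=2
  eliminate (3,2): mult=3, new row 3: (0, 0, 0, 2); set L[3][2]=3

U[1][2] = 4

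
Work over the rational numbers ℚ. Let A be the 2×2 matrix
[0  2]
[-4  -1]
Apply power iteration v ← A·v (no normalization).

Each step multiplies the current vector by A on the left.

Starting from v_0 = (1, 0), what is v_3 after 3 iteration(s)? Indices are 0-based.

v_0 = (1, 0).
v_1 = A·v_0 = (0, -4).
v_2 = A·v_1 = (-8, 4).
v_3 = A·v_2 = (8, 28).

v_3 = (8, 28)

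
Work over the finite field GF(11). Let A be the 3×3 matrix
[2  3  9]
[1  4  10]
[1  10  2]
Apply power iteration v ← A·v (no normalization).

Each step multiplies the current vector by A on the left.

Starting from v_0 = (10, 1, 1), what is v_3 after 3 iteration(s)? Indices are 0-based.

v_3 = (2, 2, 2)

v_0 = (10, 1, 1).
v_1 = A·v_0 = (10, 2, 0).
v_2 = A·v_1 = (4, 7, 8).
v_3 = A·v_2 = (2, 2, 2).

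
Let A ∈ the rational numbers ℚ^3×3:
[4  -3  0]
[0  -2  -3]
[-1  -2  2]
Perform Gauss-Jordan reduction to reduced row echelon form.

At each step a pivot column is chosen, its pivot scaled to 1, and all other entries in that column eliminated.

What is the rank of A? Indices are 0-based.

[1] R0 /= 4  ⇒  (1, -3/4, 0)
     R2 -= -1·R0  ⇒  (0, -11/4, 2)
[2] R1 /= -2  ⇒  (0, 1, 3/2)
     R0 -= -3/4·R1  ⇒  (1, 0, 9/8)
     R2 -= -11/4·R1  ⇒  (0, 0, 49/8)
[3] R2 /= 49/8  ⇒  (0, 0, 1)
     R0 -= 9/8·R2  ⇒  (1, 0, 0)
     R1 -= 3/2·R2  ⇒  (0, 1, 0)

rank = 3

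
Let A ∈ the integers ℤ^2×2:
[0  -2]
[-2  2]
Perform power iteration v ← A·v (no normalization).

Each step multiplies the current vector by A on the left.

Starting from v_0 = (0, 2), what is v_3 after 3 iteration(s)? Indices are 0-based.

v_3 = (-32, 48)

v_0 = (0, 2).
v_1 = A·v_0 = (-4, 4).
v_2 = A·v_1 = (-8, 16).
v_3 = A·v_2 = (-32, 48).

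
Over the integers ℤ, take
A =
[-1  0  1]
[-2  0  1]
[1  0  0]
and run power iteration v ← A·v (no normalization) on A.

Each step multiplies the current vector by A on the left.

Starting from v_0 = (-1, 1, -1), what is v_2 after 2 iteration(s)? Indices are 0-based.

v_0 = (-1, 1, -1).
v_1 = A·v_0 = (0, 1, -1).
v_2 = A·v_1 = (-1, -1, 0).

v_2 = (-1, -1, 0)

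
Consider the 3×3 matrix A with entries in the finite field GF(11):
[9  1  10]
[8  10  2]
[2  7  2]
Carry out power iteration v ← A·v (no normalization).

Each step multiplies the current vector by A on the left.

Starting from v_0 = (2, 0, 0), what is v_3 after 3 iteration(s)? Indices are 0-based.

v_0 = (2, 0, 0).
v_1 = A·v_0 = (7, 5, 4).
v_2 = A·v_1 = (9, 4, 2).
v_3 = A·v_2 = (6, 6, 6).

v_3 = (6, 6, 6)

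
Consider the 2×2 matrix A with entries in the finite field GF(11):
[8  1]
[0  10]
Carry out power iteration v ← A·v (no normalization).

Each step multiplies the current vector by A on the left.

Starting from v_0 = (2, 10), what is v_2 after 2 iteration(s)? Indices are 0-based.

v_0 = (2, 10).
v_1 = A·v_0 = (4, 1).
v_2 = A·v_1 = (0, 10).

v_2 = (0, 10)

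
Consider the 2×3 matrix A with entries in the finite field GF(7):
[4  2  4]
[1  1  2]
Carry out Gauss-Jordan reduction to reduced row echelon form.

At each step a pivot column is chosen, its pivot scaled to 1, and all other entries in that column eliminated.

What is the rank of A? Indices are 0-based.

rank = 2

step 1: normalize row 0 (÷4) = (1, 4, 1)
  row 1: subtract 1×row0 = (0, 4, 1)
step 2: normalize row 1 (÷4) = (0, 1, 2)
  row 0: subtract 4×row1 = (1, 0, 0)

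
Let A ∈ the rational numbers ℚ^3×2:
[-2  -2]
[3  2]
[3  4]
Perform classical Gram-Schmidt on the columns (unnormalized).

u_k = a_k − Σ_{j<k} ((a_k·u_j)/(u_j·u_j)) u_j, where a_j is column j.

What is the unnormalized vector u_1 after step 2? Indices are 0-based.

u_1 = (0, -1, 1)

Step 1: u_0 = a_0 = (-2, 3, 3).
Step 2: u_1 = a_1 − (1)·u_0 = (0, -1, 1).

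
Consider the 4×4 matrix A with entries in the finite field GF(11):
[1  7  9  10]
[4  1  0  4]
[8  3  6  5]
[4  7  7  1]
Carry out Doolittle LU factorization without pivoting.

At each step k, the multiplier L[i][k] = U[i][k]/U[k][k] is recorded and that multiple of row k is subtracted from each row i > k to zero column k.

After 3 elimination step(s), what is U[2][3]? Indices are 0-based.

Step 1: pivot at (0,0) is 1.
  row1 ← row1 − (4)·row0  ⇒  L[1][0]=4, U row1=(0, 6, 8, 8)
  row2 ← row2 − (8)·row0  ⇒  L[2][0]=8, U row2=(0, 2, 0, 2)
  row3 ← row3 − (4)·row0  ⇒  L[3][0]=4, U row3=(0, 1, 4, 5)
Step 2: pivot at (1,1) is 6.
  row2 ← row2 − (4)·row1  ⇒  L[2][1]=4, U row2=(0, 0, 1, 3)
  row3 ← row3 − (2)·row1  ⇒  L[3][1]=2, U row3=(0, 0, 10, 0)
Step 3: pivot at (2,2) is 1.
  row3 ← row3 − (10)·row2  ⇒  L[3][2]=10, U row3=(0, 0, 0, 3)

U[2][3] = 3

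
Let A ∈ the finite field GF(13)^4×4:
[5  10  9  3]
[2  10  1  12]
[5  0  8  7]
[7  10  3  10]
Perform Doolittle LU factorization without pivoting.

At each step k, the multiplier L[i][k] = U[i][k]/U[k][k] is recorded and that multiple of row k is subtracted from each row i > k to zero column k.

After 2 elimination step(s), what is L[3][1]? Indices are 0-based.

L[3][1] = 8

Step 1: pivot at (0,0) is 5.
  row1 ← row1 − (3)·row0  ⇒  L[1][0]=3, U row1=(0, 6, 0, 3)
  row2 ← row2 − (1)·row0  ⇒  L[2][0]=1, U row2=(0, 3, 12, 4)
  row3 ← row3 − (4)·row0  ⇒  L[3][0]=4, U row3=(0, 9, 6, 11)
Step 2: pivot at (1,1) is 6.
  row2 ← row2 − (7)·row1  ⇒  L[2][1]=7, U row2=(0, 0, 12, 9)
  row3 ← row3 − (8)·row1  ⇒  L[3][1]=8, U row3=(0, 0, 6, 0)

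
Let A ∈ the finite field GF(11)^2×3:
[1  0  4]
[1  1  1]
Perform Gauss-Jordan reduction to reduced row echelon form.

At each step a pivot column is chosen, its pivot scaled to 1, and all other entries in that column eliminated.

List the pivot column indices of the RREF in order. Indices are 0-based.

[1] R0 /= 1  ⇒  (1, 0, 4)
     R1 -= 1·R0  ⇒  (0, 1, 8)
[2] R1 /= 1  ⇒  (0, 1, 8)

pivot columns: 0, 1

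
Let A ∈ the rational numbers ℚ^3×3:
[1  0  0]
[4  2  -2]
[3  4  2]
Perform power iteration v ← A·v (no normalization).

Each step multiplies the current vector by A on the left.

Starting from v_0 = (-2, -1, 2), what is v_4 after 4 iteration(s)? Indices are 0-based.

v_4 = (-2, 676, -138)

v_0 = (-2, -1, 2).
v_1 = A·v_0 = (-2, -14, -6).
v_2 = A·v_1 = (-2, -24, -74).
v_3 = A·v_2 = (-2, 92, -250).
v_4 = A·v_3 = (-2, 676, -138).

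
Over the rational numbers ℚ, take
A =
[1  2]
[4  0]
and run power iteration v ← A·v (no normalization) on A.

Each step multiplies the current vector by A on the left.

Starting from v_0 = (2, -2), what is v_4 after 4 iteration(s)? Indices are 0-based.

v_4 = (110, -8)

v_0 = (2, -2).
v_1 = A·v_0 = (-2, 8).
v_2 = A·v_1 = (14, -8).
v_3 = A·v_2 = (-2, 56).
v_4 = A·v_3 = (110, -8).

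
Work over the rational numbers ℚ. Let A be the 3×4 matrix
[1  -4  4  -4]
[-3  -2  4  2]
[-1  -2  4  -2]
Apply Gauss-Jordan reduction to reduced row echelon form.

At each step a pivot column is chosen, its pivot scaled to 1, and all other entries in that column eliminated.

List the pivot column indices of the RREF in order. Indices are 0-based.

pivot(0,0)=1: scale R0 → (1, -4, 4, -4)
  clear (1,0): R1 −= (-3)R0 → (0, -14, 16, -10)
  clear (2,0): R2 −= (-1)R0 → (0, -6, 8, -6)
pivot(1,1)=-14: scale R1 → (0, 1, -8/7, 5/7)
  clear (0,1): R0 −= (-4)R1 → (1, 0, -4/7, -8/7)
  clear (2,1): R2 −= (-6)R1 → (0, 0, 8/7, -12/7)
pivot(2,2)=8/7: scale R2 → (0, 0, 1, -3/2)
  clear (0,2): R0 −= (-4/7)R2 → (1, 0, 0, -2)
  clear (1,2): R1 −= (-8/7)R2 → (0, 1, 0, -1)

pivot columns: 0, 1, 2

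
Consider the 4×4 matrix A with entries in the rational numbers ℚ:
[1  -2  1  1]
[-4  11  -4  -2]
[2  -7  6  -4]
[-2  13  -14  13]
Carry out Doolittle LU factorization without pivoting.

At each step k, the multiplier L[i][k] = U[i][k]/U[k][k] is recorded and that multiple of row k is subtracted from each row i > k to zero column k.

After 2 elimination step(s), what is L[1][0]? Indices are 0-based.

L[1][0] = -4

[col 0] pivot 1
  R1 -= -4*R0 → (0, 3, 0, 2)  (L[1][0] := -4)
  R2 -= 2*R0 → (0, -3, 4, -6)  (L[2][0] := 2)
  R3 -= -2*R0 → (0, 9, -12, 15)  (L[3][0] := -2)
[col 1] pivot 3
  R2 -= -1*R1 → (0, 0, 4, -4)  (L[2][1] := -1)
  R3 -= 3*R1 → (0, 0, -12, 9)  (L[3][1] := 3)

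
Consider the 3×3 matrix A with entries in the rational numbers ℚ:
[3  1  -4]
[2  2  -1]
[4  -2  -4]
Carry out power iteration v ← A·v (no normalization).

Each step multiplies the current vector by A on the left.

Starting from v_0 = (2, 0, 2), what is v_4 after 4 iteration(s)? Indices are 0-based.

v_0 = (2, 0, 2).
v_1 = A·v_0 = (-2, 2, 0).
v_2 = A·v_1 = (-4, 0, -12).
v_3 = A·v_2 = (36, 4, 32).
v_4 = A·v_3 = (-16, 48, 8).

v_4 = (-16, 48, 8)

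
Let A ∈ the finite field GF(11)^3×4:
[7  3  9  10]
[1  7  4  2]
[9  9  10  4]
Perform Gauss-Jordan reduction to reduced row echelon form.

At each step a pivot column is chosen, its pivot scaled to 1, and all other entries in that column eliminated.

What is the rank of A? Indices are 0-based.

rank = 3

[1] R0 /= 7  ⇒  (1, 2, 6, 3)
     R1 -= 1·R0  ⇒  (0, 5, 9, 10)
     R2 -= 9·R0  ⇒  (0, 2, 0, 10)
[2] R1 /= 5  ⇒  (0, 1, 4, 2)
     R0 -= 2·R1  ⇒  (1, 0, 9, 10)
     R2 -= 2·R1  ⇒  (0, 0, 3, 6)
[3] R2 /= 3  ⇒  (0, 0, 1, 2)
     R0 -= 9·R2  ⇒  (1, 0, 0, 3)
     R1 -= 4·R2  ⇒  (0, 1, 0, 5)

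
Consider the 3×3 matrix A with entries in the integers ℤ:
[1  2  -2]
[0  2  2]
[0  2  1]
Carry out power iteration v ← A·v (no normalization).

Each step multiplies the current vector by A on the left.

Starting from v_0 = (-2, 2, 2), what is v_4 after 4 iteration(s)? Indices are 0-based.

v_4 = (58, 356, 278)

v_0 = (-2, 2, 2).
v_1 = A·v_0 = (-2, 8, 6).
v_2 = A·v_1 = (2, 28, 22).
v_3 = A·v_2 = (14, 100, 78).
v_4 = A·v_3 = (58, 356, 278).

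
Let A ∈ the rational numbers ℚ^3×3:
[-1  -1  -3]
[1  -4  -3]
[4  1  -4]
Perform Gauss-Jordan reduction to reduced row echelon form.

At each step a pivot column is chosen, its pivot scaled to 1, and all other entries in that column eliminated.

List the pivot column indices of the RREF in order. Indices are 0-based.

pivot columns: 0, 1, 2

pivot(0,0)=-1: scale R0 → (1, 1, 3)
  clear (1,0): R1 −= (1)R0 → (0, -5, -6)
  clear (2,0): R2 −= (4)R0 → (0, -3, -16)
pivot(1,1)=-5: scale R1 → (0, 1, 6/5)
  clear (0,1): R0 −= (1)R1 → (1, 0, 9/5)
  clear (2,1): R2 −= (-3)R1 → (0, 0, -62/5)
pivot(2,2)=-62/5: scale R2 → (0, 0, 1)
  clear (0,2): R0 −= (9/5)R2 → (1, 0, 0)
  clear (1,2): R1 −= (6/5)R2 → (0, 1, 0)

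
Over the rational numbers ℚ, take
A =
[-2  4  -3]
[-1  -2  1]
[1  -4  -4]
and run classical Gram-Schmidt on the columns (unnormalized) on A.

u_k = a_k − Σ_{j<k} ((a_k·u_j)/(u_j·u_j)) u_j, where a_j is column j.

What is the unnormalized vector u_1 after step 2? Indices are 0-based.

u_1 = (2/3, -11/3, -7/3)

Step 1: u_0 = a_0 = (-2, -1, 1).
Step 2: u_1 = a_1 − (-5/3)·u_0 = (2/3, -11/3, -7/3).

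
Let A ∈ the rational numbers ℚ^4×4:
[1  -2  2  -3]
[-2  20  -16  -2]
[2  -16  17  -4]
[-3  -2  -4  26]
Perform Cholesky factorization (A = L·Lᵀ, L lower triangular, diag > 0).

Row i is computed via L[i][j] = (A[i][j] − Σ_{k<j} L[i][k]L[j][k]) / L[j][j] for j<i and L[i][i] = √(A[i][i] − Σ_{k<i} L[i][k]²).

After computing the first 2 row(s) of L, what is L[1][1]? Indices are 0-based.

L[1][1] = 4

Step 1: L[0][0] = √(1) = 1.
  L[1][0] = (-2) / L[0][0] = -2.
Step 2: L[1][1] = √(16) = 4.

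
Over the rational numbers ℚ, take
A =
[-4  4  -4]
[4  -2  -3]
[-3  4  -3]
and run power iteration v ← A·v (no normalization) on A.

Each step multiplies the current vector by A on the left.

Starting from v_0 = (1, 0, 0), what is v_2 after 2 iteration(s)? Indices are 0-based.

v_0 = (1, 0, 0).
v_1 = A·v_0 = (-4, 4, -3).
v_2 = A·v_1 = (44, -15, 37).

v_2 = (44, -15, 37)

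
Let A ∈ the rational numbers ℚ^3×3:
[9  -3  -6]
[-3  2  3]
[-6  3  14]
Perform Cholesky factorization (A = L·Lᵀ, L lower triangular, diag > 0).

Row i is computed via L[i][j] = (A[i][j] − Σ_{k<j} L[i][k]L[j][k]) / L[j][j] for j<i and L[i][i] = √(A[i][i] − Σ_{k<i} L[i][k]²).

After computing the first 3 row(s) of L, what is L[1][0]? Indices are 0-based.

Step 1: L[0][0] = √(9) = 3.
  L[1][0] = (-3) / L[0][0] = -1.
Step 2: L[1][1] = √(1) = 1.
  L[2][0] = (-6) / L[0][0] = -2.
  L[2][1] = (1) / L[1][1] = 1.
Step 3: L[2][2] = √(9) = 3.

L[1][0] = -1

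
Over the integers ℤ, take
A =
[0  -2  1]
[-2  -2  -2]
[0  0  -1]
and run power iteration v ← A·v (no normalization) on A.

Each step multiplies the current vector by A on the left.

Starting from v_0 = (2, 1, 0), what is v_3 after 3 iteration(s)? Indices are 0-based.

v_0 = (2, 1, 0).
v_1 = A·v_0 = (-2, -6, 0).
v_2 = A·v_1 = (12, 16, 0).
v_3 = A·v_2 = (-32, -56, 0).

v_3 = (-32, -56, 0)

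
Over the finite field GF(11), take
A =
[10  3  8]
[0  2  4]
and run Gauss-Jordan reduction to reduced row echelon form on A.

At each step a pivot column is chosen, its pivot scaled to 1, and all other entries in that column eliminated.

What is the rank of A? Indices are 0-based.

rank = 2

pivot(0,0)=10: scale R0 → (1, 8, 3)
pivot(1,1)=2: scale R1 → (0, 1, 2)
  clear (0,1): R0 −= (8)R1 → (1, 0, 9)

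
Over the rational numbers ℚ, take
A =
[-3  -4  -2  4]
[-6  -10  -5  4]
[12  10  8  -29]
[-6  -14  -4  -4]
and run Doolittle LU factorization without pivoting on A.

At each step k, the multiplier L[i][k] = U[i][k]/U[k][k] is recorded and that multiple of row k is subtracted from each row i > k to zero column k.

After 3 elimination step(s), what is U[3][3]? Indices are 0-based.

Step 1: pivot at (0,0) is -3.
  row1 ← row1 − (2)·row0  ⇒  L[1][0]=2, U row1=(0, -2, -1, -4)
  row2 ← row2 − (-4)·row0  ⇒  L[2][0]=-4, U row2=(0, -6, 0, -13)
  row3 ← row3 − (2)·row0  ⇒  L[3][0]=2, U row3=(0, -6, 0, -12)
Step 2: pivot at (1,1) is -2.
  row2 ← row2 − (3)·row1  ⇒  L[2][1]=3, U row2=(0, 0, 3, -1)
  row3 ← row3 − (3)·row1  ⇒  L[3][1]=3, U row3=(0, 0, 3, 0)
Step 3: pivot at (2,2) is 3.
  row3 ← row3 − (1)·row2  ⇒  L[3][2]=1, U row3=(0, 0, 0, 1)

U[3][3] = 1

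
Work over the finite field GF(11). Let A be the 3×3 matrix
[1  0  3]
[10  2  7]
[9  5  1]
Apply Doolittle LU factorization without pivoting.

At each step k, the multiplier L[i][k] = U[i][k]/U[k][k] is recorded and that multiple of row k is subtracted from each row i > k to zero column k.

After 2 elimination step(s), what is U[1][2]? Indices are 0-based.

U[1][2] = 10

k=0: U[0][0]=1
  eliminate (1,0): mult=10, new row 1: (0, 2, 10); set L[1][0]=10
  eliminate (2,0): mult=9, new row 2: (0, 5, 7); set L[2][0]=9
k=1: U[1][1]=2
  eliminate (2,1): mult=8, new row 2: (0, 0, 4); set L[2][1]=8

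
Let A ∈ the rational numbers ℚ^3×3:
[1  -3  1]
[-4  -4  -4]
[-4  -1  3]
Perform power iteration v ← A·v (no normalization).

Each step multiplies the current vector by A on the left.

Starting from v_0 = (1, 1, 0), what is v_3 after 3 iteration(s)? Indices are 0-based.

v_0 = (1, 1, 0).
v_1 = A·v_0 = (-2, -8, -5).
v_2 = A·v_1 = (17, 60, 1).
v_3 = A·v_2 = (-162, -312, -125).

v_3 = (-162, -312, -125)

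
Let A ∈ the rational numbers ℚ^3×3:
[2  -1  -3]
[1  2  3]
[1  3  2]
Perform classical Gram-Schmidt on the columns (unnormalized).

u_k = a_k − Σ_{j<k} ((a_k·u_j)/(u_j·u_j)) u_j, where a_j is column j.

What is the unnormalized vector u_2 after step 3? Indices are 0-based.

u_2 = (-14/75, 98/75, -14/15)

Step 1: u_0 = a_0 = (2, 1, 1).
Step 2: u_1 = a_1 − (1/2)·u_0 = (-2, 3/2, 5/2).
Step 3: u_2 = a_2 − (-1/6)·u_0 − (31/25)·u_1 = (-14/75, 98/75, -14/15).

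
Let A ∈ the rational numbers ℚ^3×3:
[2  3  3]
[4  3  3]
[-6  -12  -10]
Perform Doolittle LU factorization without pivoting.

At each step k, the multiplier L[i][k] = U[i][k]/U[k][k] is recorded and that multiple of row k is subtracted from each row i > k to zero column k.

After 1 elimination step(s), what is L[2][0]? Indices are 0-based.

[col 0] pivot 2
  R1 -= 2*R0 → (0, -3, -3)  (L[1][0] := 2)
  R2 -= -3*R0 → (0, -3, -1)  (L[2][0] := -3)

L[2][0] = -3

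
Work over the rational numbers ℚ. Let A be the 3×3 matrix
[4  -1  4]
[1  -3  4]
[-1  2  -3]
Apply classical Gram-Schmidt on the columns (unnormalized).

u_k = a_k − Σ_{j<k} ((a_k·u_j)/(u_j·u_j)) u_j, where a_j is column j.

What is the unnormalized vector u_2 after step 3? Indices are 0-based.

u_2 = (-1/171, -7/171, -11/171)

Step 1: u_0 = a_0 = (4, 1, -1).
Step 2: u_1 = a_1 − (-1/2)·u_0 = (1, -5/2, 3/2).
Step 3: u_2 = a_2 − (23/18)·u_0 − (-21/19)·u_1 = (-1/171, -7/171, -11/171).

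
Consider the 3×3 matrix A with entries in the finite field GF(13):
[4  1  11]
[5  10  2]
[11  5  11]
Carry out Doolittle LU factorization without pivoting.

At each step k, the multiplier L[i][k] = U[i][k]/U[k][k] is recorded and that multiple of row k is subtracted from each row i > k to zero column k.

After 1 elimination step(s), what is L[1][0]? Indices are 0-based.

Step 1: pivot at (0,0) is 4.
  row1 ← row1 − (11)·row0  ⇒  L[1][0]=11, U row1=(0, 12, 11)
  row2 ← row2 − (6)·row0  ⇒  L[2][0]=6, U row2=(0, 12, 10)

L[1][0] = 11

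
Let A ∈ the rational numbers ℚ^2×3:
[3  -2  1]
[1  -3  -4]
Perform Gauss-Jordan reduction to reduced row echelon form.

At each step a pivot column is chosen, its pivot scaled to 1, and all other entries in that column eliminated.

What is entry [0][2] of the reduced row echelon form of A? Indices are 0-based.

M[0][2] = 11/7

pivot(0,0)=3: scale R0 → (1, -2/3, 1/3)
  clear (1,0): R1 −= (1)R0 → (0, -7/3, -13/3)
pivot(1,1)=-7/3: scale R1 → (0, 1, 13/7)
  clear (0,1): R0 −= (-2/3)R1 → (1, 0, 11/7)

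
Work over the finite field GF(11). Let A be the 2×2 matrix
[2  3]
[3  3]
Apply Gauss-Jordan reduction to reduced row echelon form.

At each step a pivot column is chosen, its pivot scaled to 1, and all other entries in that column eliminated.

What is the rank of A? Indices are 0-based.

step 1: normalize row 0 (÷2) = (1, 7)
  row 1: subtract 3×row0 = (0, 4)
step 2: normalize row 1 (÷4) = (0, 1)
  row 0: subtract 7×row1 = (1, 0)

rank = 2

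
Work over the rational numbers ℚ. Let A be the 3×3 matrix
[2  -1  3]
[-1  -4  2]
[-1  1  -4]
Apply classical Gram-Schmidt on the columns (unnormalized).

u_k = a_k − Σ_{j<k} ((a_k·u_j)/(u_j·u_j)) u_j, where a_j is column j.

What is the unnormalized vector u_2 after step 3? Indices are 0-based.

u_2 = (-95/107, -19/107, -171/107)

Step 1: u_0 = a_0 = (2, -1, -1).
Step 2: u_1 = a_1 − (1/6)·u_0 = (-4/3, -23/6, 7/6).
Step 3: u_2 = a_2 − (4/3)·u_0 − (-98/107)·u_1 = (-95/107, -19/107, -171/107).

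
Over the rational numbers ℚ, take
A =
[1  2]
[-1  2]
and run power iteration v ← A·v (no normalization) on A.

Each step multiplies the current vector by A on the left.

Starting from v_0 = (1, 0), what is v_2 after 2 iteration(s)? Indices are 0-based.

v_0 = (1, 0).
v_1 = A·v_0 = (1, -1).
v_2 = A·v_1 = (-1, -3).

v_2 = (-1, -3)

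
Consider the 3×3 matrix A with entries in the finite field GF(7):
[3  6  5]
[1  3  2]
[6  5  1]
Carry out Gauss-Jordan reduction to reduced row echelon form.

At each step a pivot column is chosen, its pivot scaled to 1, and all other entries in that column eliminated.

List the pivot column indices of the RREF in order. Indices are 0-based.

[1] R0 /= 3  ⇒  (1, 2, 4)
     R1 -= 1·R0  ⇒  (0, 1, 5)
     R2 -= 6·R0  ⇒  (0, 0, 5)
[2] R1 /= 1  ⇒  (0, 1, 5)
     R0 -= 2·R1  ⇒  (1, 0, 1)
[3] R2 /= 5  ⇒  (0, 0, 1)
     R0 -= 1·R2  ⇒  (1, 0, 0)
     R1 -= 5·R2  ⇒  (0, 1, 0)

pivot columns: 0, 1, 2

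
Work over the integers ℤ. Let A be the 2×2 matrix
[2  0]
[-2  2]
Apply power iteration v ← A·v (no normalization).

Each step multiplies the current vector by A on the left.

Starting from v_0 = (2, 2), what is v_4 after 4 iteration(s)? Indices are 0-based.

v_4 = (32, -96)

v_0 = (2, 2).
v_1 = A·v_0 = (4, 0).
v_2 = A·v_1 = (8, -8).
v_3 = A·v_2 = (16, -32).
v_4 = A·v_3 = (32, -96).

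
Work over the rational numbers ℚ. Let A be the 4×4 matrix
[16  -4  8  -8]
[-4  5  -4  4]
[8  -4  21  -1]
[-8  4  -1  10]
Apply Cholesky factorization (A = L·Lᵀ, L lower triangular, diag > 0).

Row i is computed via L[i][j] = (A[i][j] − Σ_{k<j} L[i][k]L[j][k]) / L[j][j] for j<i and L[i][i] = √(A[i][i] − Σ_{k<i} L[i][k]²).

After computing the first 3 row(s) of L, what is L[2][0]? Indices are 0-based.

L[2][0] = 2

Step 1: L[0][0] = √(16) = 4.
  L[1][0] = (-4) / L[0][0] = -1.
Step 2: L[1][1] = √(4) = 2.
  L[2][0] = (8) / L[0][0] = 2.
  L[2][1] = (-2) / L[1][1] = -1.
Step 3: L[2][2] = √(16) = 4.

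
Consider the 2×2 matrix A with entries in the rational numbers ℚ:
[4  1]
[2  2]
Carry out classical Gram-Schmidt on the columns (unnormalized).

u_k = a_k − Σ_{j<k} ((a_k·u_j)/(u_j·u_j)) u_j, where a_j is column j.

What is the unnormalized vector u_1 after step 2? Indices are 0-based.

Step 1: u_0 = a_0 = (4, 2).
Step 2: u_1 = a_1 − (2/5)·u_0 = (-3/5, 6/5).

u_1 = (-3/5, 6/5)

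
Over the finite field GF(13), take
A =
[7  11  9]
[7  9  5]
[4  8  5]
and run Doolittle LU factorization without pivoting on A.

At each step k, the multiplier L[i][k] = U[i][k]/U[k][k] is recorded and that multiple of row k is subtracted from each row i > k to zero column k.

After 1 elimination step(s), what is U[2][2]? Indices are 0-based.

k=0: U[0][0]=7
  eliminate (1,0): mult=1, new row 1: (0, 11, 9); set L[1][0]=1
  eliminate (2,0): mult=8, new row 2: (0, 11, 11); set L[2][0]=8

U[2][2] = 11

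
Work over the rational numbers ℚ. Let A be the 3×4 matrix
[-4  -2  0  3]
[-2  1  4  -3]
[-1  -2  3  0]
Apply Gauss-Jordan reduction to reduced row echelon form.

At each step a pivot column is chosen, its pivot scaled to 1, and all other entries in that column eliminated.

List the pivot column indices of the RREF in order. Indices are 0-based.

[1] R0 /= -4  ⇒  (1, 1/2, 0, -3/4)
     R1 -= -2·R0  ⇒  (0, 2, 4, -9/2)
     R2 -= -1·R0  ⇒  (0, -3/2, 3, -3/4)
[2] R1 /= 2  ⇒  (0, 1, 2, -9/4)
     R0 -= 1/2·R1  ⇒  (1, 0, -1, 3/8)
     R2 -= -3/2·R1  ⇒  (0, 0, 6, -33/8)
[3] R2 /= 6  ⇒  (0, 0, 1, -11/16)
     R0 -= -1·R2  ⇒  (1, 0, 0, -5/16)
     R1 -= 2·R2  ⇒  (0, 1, 0, -7/8)

pivot columns: 0, 1, 2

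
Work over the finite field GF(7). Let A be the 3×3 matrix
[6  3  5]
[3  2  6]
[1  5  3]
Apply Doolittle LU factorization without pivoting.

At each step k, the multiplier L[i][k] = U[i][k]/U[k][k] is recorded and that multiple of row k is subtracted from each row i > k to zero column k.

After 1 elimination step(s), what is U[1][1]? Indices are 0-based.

U[1][1] = 4

k=0: U[0][0]=6
  eliminate (1,0): mult=4, new row 1: (0, 4, 0); set L[1][0]=4
  eliminate (2,0): mult=6, new row 2: (0, 1, 1); set L[2][0]=6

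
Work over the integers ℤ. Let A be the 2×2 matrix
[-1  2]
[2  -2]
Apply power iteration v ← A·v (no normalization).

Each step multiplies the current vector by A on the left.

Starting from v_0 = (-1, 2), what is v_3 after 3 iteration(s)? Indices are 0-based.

v_0 = (-1, 2).
v_1 = A·v_0 = (5, -6).
v_2 = A·v_1 = (-17, 22).
v_3 = A·v_2 = (61, -78).

v_3 = (61, -78)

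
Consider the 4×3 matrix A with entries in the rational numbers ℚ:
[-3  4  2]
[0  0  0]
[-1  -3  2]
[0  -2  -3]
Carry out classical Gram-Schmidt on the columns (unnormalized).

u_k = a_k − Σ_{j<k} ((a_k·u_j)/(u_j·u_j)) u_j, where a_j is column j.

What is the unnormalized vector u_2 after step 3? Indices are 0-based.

u_2 = (-94/209, 0, 282/209, -611/209)

Step 1: u_0 = a_0 = (-3, 0, -1, 0).
Step 2: u_1 = a_1 − (-9/10)·u_0 = (13/10, 0, -39/10, -2).
Step 3: u_2 = a_2 − (-4/5)·u_0 − (8/209)·u_1 = (-94/209, 0, 282/209, -611/209).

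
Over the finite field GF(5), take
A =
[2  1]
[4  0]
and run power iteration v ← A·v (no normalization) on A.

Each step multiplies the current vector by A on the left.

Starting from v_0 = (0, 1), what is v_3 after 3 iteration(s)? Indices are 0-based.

v_3 = (3, 3)

v_0 = (0, 1).
v_1 = A·v_0 = (1, 0).
v_2 = A·v_1 = (2, 4).
v_3 = A·v_2 = (3, 3).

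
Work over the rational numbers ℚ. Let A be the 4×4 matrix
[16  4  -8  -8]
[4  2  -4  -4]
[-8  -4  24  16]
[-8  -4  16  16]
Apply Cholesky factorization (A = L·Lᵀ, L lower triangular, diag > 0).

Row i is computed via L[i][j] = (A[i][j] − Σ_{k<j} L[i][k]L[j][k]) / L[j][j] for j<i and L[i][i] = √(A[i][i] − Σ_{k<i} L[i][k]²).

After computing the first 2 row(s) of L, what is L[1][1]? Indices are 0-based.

L[1][1] = 1

Step 1: L[0][0] = √(16) = 4.
  L[1][0] = (4) / L[0][0] = 1.
Step 2: L[1][1] = √(1) = 1.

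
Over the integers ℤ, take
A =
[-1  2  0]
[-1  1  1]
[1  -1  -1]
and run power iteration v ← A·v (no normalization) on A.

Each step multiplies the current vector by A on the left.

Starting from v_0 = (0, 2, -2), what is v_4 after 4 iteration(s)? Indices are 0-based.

v_4 = (12, 4, -4)

v_0 = (0, 2, -2).
v_1 = A·v_0 = (4, 0, 0).
v_2 = A·v_1 = (-4, -4, 4).
v_3 = A·v_2 = (-4, 4, -4).
v_4 = A·v_3 = (12, 4, -4).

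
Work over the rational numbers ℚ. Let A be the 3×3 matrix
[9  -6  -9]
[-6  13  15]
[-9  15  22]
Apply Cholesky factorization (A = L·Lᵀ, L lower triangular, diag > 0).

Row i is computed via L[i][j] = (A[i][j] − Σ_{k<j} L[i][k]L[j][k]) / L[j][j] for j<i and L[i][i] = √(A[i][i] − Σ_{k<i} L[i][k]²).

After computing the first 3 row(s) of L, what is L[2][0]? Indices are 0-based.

Step 1: L[0][0] = √(9) = 3.
  L[1][0] = (-6) / L[0][0] = -2.
Step 2: L[1][1] = √(9) = 3.
  L[2][0] = (-9) / L[0][0] = -3.
  L[2][1] = (9) / L[1][1] = 3.
Step 3: L[2][2] = √(4) = 2.

L[2][0] = -3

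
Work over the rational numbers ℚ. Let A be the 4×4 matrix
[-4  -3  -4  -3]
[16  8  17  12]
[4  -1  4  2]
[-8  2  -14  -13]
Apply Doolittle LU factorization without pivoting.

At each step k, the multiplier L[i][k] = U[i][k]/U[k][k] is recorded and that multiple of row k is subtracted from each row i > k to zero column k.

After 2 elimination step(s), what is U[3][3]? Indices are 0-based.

[col 0] pivot -4
  R1 -= -4*R0 → (0, -4, 1, 0)  (L[1][0] := -4)
  R2 -= -1*R0 → (0, -4, 0, -1)  (L[2][0] := -1)
  R3 -= 2*R0 → (0, 8, -6, -7)  (L[3][0] := 2)
[col 1] pivot -4
  R2 -= 1*R1 → (0, 0, -1, -1)  (L[2][1] := 1)
  R3 -= -2*R1 → (0, 0, -4, -7)  (L[3][1] := -2)

U[3][3] = -7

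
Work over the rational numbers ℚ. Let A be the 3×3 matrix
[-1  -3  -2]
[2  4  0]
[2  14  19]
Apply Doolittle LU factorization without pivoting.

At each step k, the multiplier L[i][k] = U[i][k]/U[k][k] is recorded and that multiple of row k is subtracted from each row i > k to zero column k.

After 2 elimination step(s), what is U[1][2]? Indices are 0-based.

U[1][2] = -4

Step 1: pivot at (0,0) is -1.
  row1 ← row1 − (-2)·row0  ⇒  L[1][0]=-2, U row1=(0, -2, -4)
  row2 ← row2 − (-2)·row0  ⇒  L[2][0]=-2, U row2=(0, 8, 15)
Step 2: pivot at (1,1) is -2.
  row2 ← row2 − (-4)·row1  ⇒  L[2][1]=-4, U row2=(0, 0, -1)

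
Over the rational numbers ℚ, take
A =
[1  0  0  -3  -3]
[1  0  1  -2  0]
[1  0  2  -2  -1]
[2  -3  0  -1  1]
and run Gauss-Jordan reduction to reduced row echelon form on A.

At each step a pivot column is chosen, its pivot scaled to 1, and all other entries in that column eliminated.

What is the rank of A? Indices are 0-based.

rank = 4

pivot(0,0)=1: scale R0 → (1, 0, 0, -3, -3)
  clear (1,0): R1 −= (1)R0 → (0, 0, 1, 1, 3)
  clear (2,0): R2 −= (1)R0 → (0, 0, 2, 1, 2)
  clear (3,0): R3 −= (2)R0 → (0, -3, 0, 5, 7)
pivot(1,1): swap R1↔R3
pivot(1,1)=-3: scale R1 → (0, 1, 0, -5/3, -7/3)
pivot(2,2)=2: scale R2 → (0, 0, 1, 1/2, 1)
  clear (3,2): R3 −= (1)R2 → (0, 0, 0, 1/2, 2)
pivot(3,3)=1/2: scale R3 → (0, 0, 0, 1, 4)
  clear (0,3): R0 −= (-3)R3 → (1, 0, 0, 0, 9)
  clear (1,3): R1 −= (-5/3)R3 → (0, 1, 0, 0, 13/3)
  clear (2,3): R2 −= (1/2)R3 → (0, 0, 1, 0, -1)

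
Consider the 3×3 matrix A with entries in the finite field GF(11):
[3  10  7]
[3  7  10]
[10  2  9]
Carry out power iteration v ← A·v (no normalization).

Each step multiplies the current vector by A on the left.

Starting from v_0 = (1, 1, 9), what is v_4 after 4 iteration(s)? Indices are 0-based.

v_4 = (8, 2, 3)

v_0 = (1, 1, 9).
v_1 = A·v_0 = (10, 1, 5).
v_2 = A·v_1 = (9, 10, 4).
v_3 = A·v_2 = (1, 5, 3).
v_4 = A·v_3 = (8, 2, 3).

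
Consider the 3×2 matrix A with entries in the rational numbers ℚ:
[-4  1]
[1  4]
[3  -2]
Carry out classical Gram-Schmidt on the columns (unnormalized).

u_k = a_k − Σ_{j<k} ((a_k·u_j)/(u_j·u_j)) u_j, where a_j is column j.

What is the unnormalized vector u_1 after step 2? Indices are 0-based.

Step 1: u_0 = a_0 = (-4, 1, 3).
Step 2: u_1 = a_1 − (-3/13)·u_0 = (1/13, 55/13, -17/13).

u_1 = (1/13, 55/13, -17/13)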